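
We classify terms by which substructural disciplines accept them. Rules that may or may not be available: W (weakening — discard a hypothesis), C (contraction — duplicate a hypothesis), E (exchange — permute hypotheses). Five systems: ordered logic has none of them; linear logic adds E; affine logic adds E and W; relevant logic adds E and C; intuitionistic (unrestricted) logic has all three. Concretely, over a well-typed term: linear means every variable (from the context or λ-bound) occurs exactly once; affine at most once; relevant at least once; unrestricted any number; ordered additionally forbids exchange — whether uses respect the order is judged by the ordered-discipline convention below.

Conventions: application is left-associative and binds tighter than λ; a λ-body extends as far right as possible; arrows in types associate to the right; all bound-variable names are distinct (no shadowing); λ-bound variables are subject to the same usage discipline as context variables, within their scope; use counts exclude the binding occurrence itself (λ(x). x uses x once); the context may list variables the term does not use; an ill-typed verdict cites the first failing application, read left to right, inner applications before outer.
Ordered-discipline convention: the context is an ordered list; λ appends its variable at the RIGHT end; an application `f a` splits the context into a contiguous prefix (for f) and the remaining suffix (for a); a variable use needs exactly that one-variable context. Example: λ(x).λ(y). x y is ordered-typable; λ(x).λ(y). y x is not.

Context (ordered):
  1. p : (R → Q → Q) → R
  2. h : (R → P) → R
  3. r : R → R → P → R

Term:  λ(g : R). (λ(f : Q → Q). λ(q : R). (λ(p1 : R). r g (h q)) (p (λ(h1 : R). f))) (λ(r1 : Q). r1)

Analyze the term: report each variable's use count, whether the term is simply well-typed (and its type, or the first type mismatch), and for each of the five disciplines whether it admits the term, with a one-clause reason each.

use counts: p: 1×; h: 1×; r: 1×; g (λ-bound): 1×; f (λ-bound): 1×; q (λ-bound): 1×; p1 (λ-bound): 0×; h1 (λ-bound): 0×; r1 (λ-bound): 1×
use order (left to right): r, g, h, q, p, f, r1
typing: ill-typed: an argument R mismatches the expected R → P
ordered ✗ (a type mismatch blocks all five)
linear ✗ (the type mismatch rejects it)
affine ✗ (not simply typable)
relevant ✗ (fails simple typing)
unrestricted ✗ (a type mismatch blocks all five)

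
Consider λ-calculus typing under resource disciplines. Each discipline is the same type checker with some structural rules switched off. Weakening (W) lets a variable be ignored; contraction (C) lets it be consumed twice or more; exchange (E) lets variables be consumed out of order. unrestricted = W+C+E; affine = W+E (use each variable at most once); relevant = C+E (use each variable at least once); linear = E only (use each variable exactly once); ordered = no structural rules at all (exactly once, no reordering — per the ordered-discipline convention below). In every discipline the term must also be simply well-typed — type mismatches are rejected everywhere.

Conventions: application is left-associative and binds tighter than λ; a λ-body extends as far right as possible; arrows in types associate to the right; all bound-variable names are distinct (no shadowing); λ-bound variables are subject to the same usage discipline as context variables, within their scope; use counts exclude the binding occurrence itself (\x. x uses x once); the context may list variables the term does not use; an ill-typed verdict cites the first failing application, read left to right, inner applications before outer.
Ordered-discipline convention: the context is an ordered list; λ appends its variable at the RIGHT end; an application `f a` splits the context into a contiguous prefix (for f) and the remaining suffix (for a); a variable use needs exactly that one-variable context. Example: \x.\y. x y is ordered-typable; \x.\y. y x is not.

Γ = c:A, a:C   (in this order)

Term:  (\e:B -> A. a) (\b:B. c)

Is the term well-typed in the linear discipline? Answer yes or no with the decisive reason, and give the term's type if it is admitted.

no — unused: e, b — weakening required
use counts: c ×1; a ×1; e (bound) ×0; b (bound) ×0
left-to-right use order: a, c
typing: the term checks, with type C
across the five disciplines: ordered ✗ · linear ✗ · affine ✓ · relevant ✗ · unrestricted ✓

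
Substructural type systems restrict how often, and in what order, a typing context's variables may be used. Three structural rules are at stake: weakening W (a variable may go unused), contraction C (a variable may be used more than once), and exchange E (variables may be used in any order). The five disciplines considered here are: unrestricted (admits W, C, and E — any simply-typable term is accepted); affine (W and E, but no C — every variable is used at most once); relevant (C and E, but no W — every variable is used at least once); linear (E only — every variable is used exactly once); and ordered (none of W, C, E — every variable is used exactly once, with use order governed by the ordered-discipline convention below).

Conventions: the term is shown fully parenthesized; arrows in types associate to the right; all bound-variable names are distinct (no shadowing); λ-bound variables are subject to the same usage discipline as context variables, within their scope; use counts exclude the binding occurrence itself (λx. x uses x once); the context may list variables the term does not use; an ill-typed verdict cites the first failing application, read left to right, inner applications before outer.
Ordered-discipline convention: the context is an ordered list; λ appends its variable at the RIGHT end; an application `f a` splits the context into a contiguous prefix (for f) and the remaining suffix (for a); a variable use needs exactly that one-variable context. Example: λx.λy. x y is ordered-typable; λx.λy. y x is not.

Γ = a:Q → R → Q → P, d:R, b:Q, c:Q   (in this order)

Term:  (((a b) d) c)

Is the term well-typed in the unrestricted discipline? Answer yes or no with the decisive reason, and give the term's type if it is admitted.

yes — type-checks (P) and nothing is barred; term : P
variable uses: a=1, d=1, b=1, c=1
left-to-right use order: a, b, d, c
typing: well-typed at P
summary: ordered ✗; linear ✓; affine ✓; relevant ✓; unrestricted ✓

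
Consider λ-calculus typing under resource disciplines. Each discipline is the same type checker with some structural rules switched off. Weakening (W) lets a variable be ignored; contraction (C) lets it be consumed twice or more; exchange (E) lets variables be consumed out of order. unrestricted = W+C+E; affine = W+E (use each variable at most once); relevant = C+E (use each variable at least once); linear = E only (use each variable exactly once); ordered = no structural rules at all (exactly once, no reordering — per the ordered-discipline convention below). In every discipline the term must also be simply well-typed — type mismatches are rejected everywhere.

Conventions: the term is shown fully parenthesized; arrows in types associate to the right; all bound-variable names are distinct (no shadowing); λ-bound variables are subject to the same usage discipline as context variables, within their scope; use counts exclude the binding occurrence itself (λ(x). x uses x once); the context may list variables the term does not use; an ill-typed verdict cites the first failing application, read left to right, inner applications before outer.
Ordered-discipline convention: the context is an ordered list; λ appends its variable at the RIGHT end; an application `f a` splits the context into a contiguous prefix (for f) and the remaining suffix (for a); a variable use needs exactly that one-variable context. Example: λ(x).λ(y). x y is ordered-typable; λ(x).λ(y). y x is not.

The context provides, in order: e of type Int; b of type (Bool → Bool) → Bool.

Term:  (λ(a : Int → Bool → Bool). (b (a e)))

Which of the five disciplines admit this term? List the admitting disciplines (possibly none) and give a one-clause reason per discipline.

admitted by: linear, affine, relevant, unrestricted
use counts: e ×1; b ×1; a (λ-bound) ×1
order of uses: b, a, e
typing: well-typed at (Int → Bool → Bool) → Bool
ordered: ✗, use order b, a, e needs exchange
linear: ✓, exactly-once usage across e, b, a
affine: ✓, at most one use each (e, b, a)
relevant: ✓, none of e, b, a goes unused
unrestricted: ✓, well-typed at (Int → Bool → Bool) → Bool; no restrictions here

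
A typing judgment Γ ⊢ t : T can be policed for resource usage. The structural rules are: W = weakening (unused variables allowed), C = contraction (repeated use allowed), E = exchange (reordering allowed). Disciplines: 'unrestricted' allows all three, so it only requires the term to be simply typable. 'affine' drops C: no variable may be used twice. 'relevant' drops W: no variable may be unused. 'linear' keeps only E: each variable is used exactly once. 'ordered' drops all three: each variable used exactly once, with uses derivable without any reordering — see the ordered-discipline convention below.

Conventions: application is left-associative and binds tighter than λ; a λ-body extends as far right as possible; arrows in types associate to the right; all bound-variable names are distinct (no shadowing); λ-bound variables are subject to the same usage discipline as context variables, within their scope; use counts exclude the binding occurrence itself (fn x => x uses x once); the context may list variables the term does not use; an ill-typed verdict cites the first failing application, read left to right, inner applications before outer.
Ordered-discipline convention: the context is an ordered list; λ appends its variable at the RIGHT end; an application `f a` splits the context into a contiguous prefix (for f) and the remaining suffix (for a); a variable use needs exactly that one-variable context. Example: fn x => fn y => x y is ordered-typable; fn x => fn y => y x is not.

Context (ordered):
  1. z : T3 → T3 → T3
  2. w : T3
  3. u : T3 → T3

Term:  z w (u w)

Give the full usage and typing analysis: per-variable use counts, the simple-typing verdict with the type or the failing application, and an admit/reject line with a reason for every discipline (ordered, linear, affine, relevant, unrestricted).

counts: z ×1; w ×2; u ×1
order of uses: z, w, u, w
typing: well-typed — term : T3
ordered ✗ (w ×2 used more than once (contraction))
linear ✗ (w ×2 used more than once (contraction))
affine ✗ (w ×2 used more than once (contraction))
relevant ✓ (at least one use each (z, w, u))
unrestricted ✓ (typability at T3 is all that's needed)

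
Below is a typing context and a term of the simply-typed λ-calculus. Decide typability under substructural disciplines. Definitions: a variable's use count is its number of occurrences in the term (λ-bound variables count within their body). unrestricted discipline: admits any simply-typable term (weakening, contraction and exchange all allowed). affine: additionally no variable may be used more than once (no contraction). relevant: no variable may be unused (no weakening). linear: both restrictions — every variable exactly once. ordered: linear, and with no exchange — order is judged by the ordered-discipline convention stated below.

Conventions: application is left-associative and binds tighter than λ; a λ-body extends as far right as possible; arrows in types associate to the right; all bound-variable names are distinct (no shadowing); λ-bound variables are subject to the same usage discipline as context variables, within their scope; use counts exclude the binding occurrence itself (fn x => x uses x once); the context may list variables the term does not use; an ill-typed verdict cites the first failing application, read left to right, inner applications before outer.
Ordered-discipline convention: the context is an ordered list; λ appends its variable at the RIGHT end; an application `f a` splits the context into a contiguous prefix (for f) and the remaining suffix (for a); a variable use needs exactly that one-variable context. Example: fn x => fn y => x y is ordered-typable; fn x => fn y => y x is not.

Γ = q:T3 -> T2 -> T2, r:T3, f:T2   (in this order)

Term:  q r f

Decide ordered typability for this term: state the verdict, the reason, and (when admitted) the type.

yes — one use each (q, r, f); ordered split holds; term : T2
counts: q: 1; r: 1; f: 1
use order (left to right): q, r, f
typing: ✓ — T2
all disciplines: ordered ✓, linear ✓, affine ✓, relevant ✓, unrestricted ✓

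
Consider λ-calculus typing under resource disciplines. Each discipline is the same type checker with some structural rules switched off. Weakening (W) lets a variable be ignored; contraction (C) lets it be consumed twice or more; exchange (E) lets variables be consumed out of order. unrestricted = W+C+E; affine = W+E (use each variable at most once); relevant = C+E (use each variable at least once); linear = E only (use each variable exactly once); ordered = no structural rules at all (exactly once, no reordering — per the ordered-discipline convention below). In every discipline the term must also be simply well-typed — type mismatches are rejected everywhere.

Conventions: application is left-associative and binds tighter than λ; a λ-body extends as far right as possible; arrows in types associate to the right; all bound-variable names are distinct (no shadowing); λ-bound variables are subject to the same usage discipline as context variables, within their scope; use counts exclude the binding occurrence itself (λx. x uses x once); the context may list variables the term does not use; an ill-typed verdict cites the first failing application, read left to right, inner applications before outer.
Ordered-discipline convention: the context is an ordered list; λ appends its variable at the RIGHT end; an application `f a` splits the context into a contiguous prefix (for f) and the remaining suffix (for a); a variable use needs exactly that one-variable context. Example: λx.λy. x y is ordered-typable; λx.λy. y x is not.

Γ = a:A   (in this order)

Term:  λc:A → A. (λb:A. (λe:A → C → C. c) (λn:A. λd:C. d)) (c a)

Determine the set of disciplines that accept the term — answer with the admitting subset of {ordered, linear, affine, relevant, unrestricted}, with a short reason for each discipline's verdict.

accepted by: unrestricted
use counts: a ×1, c [bound] ×2, b [bound] ×0, e [bound] ×0, n [bound] ×0, d [bound] ×1
uses in reading order: c, d, c, a
typing: the term checks, with type (A → A) → A → A
ordered: ✗, c ×2 used more than once (contraction); b, e, n never used (weakening)
linear: ✗, c ×2 used more than once (contraction); b, e, n never used (weakening)
affine: ✗, c ×2 used more than once (contraction)
relevant: ✗, b, e, n never used (weakening)
unrestricted: ✓, well-typed at (A → A) → A → A; no restrictions here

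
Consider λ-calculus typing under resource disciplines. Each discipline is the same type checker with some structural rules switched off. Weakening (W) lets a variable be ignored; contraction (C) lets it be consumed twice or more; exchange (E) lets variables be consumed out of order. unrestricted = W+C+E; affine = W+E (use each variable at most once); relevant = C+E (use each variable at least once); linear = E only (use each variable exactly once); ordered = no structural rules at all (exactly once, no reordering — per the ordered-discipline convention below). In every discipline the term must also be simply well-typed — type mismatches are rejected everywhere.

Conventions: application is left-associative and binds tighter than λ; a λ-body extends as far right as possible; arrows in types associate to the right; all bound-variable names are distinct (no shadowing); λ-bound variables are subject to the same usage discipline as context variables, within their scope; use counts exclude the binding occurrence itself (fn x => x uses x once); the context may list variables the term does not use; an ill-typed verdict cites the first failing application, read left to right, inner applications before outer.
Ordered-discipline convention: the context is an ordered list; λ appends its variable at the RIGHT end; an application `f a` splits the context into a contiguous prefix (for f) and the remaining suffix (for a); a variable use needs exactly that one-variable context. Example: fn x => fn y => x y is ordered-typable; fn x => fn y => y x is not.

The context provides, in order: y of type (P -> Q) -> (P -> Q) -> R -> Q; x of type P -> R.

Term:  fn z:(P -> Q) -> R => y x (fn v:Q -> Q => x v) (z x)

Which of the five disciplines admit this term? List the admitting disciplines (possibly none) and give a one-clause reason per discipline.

admitting disciplines: none
use counts: y=1; x=3; z (bound)=1; v (bound)=1
order of uses: y, x, x, v, z, x
typing: ill-typed: a function awaiting P -> Q gets P -> R
ordered: ✗, not simply typable
linear: ✗, fails simple typing
affine: ✗, a type mismatch blocks all five
relevant: ✗, the type mismatch rejects it
unrestricted: ✗, not simply typable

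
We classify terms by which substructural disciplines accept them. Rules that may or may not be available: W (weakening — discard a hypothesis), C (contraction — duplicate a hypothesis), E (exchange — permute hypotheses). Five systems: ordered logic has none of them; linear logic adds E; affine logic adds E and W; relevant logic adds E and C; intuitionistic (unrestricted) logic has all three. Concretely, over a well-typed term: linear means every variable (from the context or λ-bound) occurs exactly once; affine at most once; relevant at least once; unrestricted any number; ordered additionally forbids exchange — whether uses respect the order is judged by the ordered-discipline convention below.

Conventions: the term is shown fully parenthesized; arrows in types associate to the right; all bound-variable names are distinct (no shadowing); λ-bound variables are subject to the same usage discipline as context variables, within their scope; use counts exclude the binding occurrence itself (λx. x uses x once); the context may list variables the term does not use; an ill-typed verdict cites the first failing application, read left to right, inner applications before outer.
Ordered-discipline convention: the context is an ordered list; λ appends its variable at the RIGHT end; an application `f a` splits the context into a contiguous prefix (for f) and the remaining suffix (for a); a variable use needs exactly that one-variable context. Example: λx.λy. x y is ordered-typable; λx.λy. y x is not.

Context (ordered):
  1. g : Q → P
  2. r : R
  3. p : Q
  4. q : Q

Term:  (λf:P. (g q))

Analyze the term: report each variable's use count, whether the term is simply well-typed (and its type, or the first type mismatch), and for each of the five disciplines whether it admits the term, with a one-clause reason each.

counts: g ×1, r ×0, p ×0, q ×1, f (λ-bound) ×0
use order (left to right): g, q
typing: well-typed at P → P
ordered ✗ (r, p, f never used (weakening))
linear ✗ (r, p, f never used (weakening))
affine ✓ (at most one use each (g, r, p, q, f))
relevant ✗ (r, p, f never used (weakening))
unrestricted ✓ (type-checks (P → P) and nothing is barred)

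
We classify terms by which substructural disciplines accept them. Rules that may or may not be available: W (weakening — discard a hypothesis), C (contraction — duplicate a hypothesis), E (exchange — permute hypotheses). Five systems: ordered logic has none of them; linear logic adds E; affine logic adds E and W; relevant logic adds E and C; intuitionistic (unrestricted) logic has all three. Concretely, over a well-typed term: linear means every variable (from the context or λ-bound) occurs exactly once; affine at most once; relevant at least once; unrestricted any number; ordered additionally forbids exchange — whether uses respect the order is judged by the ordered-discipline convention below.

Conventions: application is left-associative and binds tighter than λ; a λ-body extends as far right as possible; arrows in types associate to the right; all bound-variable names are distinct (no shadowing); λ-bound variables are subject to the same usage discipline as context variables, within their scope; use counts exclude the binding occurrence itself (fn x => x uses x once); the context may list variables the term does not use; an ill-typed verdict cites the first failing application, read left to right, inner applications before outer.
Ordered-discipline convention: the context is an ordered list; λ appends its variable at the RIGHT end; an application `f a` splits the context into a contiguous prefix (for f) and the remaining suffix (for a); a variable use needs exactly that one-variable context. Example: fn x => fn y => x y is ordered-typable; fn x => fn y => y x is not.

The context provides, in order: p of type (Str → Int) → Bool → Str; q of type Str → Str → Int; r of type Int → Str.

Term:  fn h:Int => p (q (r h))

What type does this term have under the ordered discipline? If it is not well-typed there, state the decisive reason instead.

term : Int → Bool → Str
counts: p: 1×; q: 1×; r: 1×; h [bound]: 1×
order of uses: p, q, r, h
typing: ✓ — Int → Bool → Str
per-discipline verdicts: ordered ✓ | linear ✓ | affine ✓ | relevant ✓ | unrestricted ✓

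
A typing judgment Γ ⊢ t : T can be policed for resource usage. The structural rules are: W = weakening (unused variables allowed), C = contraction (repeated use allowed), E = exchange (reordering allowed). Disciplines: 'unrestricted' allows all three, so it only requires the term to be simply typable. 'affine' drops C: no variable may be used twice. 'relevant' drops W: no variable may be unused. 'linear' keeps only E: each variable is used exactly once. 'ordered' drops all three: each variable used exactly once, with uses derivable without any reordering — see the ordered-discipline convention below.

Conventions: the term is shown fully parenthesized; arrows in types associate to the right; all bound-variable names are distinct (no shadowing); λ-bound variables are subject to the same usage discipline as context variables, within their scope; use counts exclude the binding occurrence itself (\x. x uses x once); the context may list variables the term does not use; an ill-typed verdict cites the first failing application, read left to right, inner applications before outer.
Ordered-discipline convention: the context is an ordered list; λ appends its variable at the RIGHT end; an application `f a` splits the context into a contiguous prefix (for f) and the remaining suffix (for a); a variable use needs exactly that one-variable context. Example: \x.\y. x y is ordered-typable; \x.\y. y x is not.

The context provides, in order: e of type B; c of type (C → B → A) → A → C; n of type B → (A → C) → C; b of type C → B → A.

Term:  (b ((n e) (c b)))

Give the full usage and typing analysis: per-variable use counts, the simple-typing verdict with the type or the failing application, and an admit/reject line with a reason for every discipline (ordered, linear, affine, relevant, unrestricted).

use counts: e ×1, c ×1, n ×1, b ×2
order of uses: b, n, e, c, b
typing: ✓ — B → A
ordered: ✗ — needs contraction — b ×2
linear: ✗ — needs contraction — b ×2
affine: ✗ — needs contraction — b ×2
relevant: ✓ — at least one use each (e, c, n, b)
unrestricted: ✓ — typability at B → A is all that's needed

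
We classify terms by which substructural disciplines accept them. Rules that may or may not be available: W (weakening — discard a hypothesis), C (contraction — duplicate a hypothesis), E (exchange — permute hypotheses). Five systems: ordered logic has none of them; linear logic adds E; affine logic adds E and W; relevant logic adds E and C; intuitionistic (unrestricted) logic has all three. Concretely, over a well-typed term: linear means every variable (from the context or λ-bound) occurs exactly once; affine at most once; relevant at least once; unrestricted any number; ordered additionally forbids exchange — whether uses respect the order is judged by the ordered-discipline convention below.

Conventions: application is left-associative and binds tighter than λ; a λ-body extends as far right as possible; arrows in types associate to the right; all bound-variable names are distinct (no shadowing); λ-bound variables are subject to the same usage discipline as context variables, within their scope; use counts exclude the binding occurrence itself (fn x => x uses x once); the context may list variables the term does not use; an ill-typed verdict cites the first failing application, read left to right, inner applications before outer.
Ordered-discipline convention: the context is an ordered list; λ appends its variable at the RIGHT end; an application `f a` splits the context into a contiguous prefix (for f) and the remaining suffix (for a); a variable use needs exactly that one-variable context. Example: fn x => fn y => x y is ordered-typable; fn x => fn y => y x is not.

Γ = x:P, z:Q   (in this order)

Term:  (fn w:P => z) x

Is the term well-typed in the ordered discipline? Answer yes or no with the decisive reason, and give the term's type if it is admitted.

no — w left unused
counts: x ×1, z ×1, w [bound] ×0
use order (left to right): z, x
typing: well-typed at Q
across the five disciplines: ordered ✗; linear ✗; affine ✓; relevant ✗; unrestricted ✓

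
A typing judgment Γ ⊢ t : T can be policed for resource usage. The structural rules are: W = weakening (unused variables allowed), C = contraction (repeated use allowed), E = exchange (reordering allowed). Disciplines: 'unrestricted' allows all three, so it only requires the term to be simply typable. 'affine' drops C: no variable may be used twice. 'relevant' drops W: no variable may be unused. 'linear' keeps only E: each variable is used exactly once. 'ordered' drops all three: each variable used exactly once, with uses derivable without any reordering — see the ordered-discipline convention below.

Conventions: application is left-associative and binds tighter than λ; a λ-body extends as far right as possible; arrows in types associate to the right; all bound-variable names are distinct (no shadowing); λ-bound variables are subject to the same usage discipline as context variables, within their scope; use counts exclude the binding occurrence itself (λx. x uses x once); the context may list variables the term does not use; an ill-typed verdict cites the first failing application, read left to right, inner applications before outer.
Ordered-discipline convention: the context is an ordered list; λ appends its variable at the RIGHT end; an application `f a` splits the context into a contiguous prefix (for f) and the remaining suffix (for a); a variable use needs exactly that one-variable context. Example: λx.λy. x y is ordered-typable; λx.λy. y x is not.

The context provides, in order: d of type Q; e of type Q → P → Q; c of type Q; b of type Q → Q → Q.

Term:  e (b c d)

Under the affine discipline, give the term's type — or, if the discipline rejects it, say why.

term : P → Q
variable uses: d=1; e=1; c=1; b=1
order of uses: e, b, c, d
typing: the term checks, with type P → Q
all disciplines: ordered ✗, linear ✓, affine ✓, relevant ✓, unrestricted ✓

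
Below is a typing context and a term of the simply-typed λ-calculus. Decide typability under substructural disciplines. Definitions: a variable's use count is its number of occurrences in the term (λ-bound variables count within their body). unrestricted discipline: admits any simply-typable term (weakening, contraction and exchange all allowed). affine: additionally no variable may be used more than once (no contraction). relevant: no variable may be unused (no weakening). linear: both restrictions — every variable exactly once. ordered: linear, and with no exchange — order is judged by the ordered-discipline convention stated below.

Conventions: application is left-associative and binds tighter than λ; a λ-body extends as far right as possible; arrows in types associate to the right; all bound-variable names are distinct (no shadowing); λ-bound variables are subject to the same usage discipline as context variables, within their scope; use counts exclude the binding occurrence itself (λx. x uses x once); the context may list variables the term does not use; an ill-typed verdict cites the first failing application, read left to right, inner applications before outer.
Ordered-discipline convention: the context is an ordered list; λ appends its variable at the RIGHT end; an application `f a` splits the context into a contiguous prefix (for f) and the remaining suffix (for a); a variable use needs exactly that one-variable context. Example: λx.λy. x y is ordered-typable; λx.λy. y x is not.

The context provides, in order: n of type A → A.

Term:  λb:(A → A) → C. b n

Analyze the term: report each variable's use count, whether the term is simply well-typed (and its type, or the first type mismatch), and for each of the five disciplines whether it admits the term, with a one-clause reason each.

counts: n: 1×, b (bound): 1×
use order (left to right): b, n
typing: well-typed — term : ((A → A) → C) → C
ordered: ✗, use order b, n needs exchange
linear: ✓, n, b: one use apiece
affine: ✓, none of n, b used more than once
relevant: ✓, none of n, b goes unused
unrestricted: ✓, simply typable at ((A → A) → C) → C; W, C, E all held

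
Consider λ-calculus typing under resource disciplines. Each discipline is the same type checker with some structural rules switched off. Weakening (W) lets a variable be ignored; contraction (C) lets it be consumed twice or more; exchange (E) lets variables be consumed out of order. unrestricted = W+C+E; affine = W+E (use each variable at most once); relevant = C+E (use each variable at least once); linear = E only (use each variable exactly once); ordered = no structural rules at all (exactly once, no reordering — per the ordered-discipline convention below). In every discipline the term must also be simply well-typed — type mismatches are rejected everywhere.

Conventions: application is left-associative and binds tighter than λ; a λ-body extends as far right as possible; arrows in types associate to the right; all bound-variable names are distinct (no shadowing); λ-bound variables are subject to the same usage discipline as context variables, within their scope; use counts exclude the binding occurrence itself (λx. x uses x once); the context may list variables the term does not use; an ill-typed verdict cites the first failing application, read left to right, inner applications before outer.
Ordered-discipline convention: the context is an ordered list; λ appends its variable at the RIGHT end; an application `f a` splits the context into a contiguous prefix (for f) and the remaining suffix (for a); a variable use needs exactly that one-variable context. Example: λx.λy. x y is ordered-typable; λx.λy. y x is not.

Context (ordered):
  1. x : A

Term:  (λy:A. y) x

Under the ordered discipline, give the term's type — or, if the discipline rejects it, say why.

term : A
use counts: x: 1×; y (bound): 1×
order of uses: y, x
typing: well-typed — term : A
per-discipline verdicts: ordered ✓ | linear ✓ | affine ✓ | relevant ✓ | unrestricted ✓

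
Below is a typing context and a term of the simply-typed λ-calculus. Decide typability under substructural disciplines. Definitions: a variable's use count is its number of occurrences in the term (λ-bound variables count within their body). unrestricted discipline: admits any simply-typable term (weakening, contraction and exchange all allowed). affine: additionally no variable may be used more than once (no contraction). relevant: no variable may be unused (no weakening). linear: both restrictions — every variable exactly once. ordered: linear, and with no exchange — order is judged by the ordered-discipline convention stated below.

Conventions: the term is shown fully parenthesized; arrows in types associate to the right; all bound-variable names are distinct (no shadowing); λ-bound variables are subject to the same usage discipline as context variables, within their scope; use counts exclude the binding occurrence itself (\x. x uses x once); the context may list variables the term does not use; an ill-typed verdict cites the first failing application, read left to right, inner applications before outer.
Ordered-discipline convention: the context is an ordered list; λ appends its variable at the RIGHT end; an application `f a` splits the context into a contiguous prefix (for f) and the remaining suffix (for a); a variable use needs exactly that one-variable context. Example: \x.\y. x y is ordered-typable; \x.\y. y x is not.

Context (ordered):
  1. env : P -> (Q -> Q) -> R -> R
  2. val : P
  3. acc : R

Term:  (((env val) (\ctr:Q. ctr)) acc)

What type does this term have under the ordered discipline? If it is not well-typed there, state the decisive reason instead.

term : R
usage: env ×1, val ×1, acc ×1, ctr [bound] ×1
use order (left to right): env, val, ctr, acc
typing: ✓ — R
across the five disciplines: ordered ✓; linear ✓; affine ✓; relevant ✓; unrestricted ✓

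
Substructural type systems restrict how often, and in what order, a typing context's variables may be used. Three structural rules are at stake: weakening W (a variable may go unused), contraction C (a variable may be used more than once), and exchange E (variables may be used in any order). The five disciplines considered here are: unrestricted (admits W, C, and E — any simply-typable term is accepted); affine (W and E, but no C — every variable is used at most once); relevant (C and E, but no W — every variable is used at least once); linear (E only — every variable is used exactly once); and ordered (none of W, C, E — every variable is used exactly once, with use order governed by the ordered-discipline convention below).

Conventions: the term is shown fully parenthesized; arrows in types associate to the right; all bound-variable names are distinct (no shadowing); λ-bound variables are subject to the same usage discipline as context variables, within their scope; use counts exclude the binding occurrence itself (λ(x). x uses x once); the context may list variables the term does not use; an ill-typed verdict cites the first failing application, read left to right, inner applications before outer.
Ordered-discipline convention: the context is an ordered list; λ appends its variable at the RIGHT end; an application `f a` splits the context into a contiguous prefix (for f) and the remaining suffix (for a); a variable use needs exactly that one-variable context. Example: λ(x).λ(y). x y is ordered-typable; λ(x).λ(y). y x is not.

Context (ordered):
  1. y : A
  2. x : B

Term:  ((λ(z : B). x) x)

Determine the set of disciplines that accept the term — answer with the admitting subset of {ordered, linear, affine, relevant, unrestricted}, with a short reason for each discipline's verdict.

admitting disciplines: unrestricted
use counts: y: 0×; x: 2×; z (λ-bound): 0×
use order (left to right): x, x
typing: the term checks, with type B
ordered ✗ (repeated use of x ×2; needs weakening: y, z unused)
linear ✗ (repeated use of x ×2; needs weakening: y, z unused)
affine ✗ (repeated use of x ×2)
relevant ✗ (needs weakening: y, z unused)
unrestricted ✓ (simply typable at B; W, C, E all held)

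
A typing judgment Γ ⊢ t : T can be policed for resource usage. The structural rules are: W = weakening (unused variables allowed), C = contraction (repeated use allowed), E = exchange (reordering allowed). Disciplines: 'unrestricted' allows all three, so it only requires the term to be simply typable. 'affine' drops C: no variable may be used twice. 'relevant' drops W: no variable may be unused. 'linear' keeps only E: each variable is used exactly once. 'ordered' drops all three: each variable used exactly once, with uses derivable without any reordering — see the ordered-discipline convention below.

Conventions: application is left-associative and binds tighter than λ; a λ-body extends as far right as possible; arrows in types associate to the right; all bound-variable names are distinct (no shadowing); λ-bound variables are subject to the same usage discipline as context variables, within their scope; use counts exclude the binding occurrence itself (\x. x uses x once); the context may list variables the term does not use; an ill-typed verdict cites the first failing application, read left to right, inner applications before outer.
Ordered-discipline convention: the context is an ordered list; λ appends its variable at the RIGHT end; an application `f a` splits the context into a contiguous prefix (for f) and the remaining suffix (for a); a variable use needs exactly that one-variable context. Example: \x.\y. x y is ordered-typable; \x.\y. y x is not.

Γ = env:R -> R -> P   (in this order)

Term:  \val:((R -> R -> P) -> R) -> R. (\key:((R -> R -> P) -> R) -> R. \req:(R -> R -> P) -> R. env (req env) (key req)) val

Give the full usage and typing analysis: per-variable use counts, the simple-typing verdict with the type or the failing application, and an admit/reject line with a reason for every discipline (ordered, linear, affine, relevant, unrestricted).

variable uses: env=2, val (bound)=1, key (bound)=1, req (bound)=2
order of uses: env, req, env, key, req, val
typing: the term checks, with type (((R -> R -> P) -> R) -> R) -> ((R -> R -> P) -> R) -> P
ordered ✗ (env ×2, req ×2 used more than once (contraction))
linear ✗ (env ×2, req ×2 used more than once (contraction))
affine ✗ (env ×2, req ×2 used more than once (contraction))
relevant ✓ (every one of env, val, key, req appears)
unrestricted ✓ (typability at (((R -> R -> P) -> R) -> R) -> ((R -> R -> P) -> R) -> P is all that's needed)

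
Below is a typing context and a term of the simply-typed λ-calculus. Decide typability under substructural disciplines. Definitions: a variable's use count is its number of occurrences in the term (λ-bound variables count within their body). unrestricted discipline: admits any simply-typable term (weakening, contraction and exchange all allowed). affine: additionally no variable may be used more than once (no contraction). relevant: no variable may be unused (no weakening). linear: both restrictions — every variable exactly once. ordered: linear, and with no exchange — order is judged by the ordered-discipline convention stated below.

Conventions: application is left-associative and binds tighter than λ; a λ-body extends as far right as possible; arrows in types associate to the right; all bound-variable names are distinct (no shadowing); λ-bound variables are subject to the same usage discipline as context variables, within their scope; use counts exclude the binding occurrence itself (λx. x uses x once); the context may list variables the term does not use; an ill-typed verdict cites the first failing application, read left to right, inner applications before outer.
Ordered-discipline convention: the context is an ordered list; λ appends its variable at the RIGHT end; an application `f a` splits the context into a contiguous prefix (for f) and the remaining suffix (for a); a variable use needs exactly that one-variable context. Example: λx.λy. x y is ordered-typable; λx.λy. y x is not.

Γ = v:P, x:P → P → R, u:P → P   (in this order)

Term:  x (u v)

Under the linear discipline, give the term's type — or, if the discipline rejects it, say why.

term : P → R
counts: v: 1; x: 1; u: 1
uses in reading order: x, u, v
typing: ✓ — P → R
all disciplines: ordered ✗ | linear ✓ | affine ✓ | relevant ✓ | unrestricted ✓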